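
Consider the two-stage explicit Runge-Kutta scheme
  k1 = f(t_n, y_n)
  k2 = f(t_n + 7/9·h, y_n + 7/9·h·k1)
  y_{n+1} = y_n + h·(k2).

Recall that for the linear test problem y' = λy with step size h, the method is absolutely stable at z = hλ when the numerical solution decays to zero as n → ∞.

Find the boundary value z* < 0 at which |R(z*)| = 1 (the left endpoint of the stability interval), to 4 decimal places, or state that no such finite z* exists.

left endpoint -1.2857.

On y'=λy, z=hλ:
  k1=λy_n ⇒ h·k1=z·y_n;  k2=λ(1+7/9z)y_n ⇒ h·k2=z(1+7/9z)y_n
  y_{n+1}/y_n = 1 + z(1+7/9z) = 1 + z + 7/9z²
  Hence R(z) = 1 + z + 7/9z².

Solve |R(x)|<1 on ℝ⁻.
x=-0.7: |R|=0.6811
R=1: x+7/9x²=0 ⇒ x=−9/7=-1.2857; min R=1−1/(4·7/9)=0.6786>−1
Confirm numerically:
  x=-1.227: |R|=0.94397 <1
  x=-1.137: |R|=0.86849 <1
  x=-0.835: |R|=0.70729 <1
  x=-0.746: |R|=0.68685 <1
  x=-1.796: |R|=1.71281 >1
  x=-1.653: |R|=1.47221 >1
  x=-1.398: |R|=1.12209 >1
So |R|<1 on (-1.2857, 0).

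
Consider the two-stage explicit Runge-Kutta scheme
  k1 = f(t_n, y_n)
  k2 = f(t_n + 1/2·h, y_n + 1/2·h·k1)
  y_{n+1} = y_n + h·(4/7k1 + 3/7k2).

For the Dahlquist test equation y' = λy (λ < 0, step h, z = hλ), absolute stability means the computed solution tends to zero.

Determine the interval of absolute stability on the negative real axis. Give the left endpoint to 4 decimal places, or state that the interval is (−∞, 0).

On y'=λy, z=hλ:
  k1=λy_n ⇒ h·k1=z·y_n;  k2=λ(1+1/2z)y_n ⇒ h·k2=z(1+1/2z)y_n
  y_{n+1}/y_n = 1 + 4/7z + 3/7z(1+1/2z) = 1 + z + 3/14z²
  Hence R(z) = 1 + z + 3/14z².

Solve |R(x)|<1 on ℝ⁻.
x=-1.45: |R|=0.0005
R=1: x+3/14x²=0 ⇒ x=−14/3=-4.6667; min R=1−1/(4·3/14)=-0.1667>−1
Confirm numerically:
  x=-4.183: |R|=0.56646 <1
  x=-4.039: |R|=0.45675 <1
  x=-2.574: |R|=0.15426 <1
  x=-4.768: |R|=1.10353 >1
  x=-4.714: |R|=1.04781 >1
  x=-4.700: |R|=1.03357 >1
Stable set (-4.6667, 0).

(-4.6667, 0).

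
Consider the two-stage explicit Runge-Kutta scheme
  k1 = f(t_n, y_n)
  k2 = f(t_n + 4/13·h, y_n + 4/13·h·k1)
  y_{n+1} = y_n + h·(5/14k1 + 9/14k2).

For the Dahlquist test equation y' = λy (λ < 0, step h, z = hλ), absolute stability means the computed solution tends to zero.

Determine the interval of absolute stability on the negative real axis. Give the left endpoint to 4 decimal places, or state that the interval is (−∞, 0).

(-5.0556, 0).

Set f=λy, z=hλ:
  k1=λy_n ⇒ h·k1=z·y_n;  k2=λ(1+4/13z)y_n ⇒ h·k2=z(1+4/13z)y_n
  y_{n+1}/y_n = 1 + 5/14z + 9/14z(1+4/13z) = 1 + z + 18/91z²
  Hence R(z) = 1 + z + 18/91z².

Solve |R(x)|<1 on ℝ⁻.
x=-0.51: |R|=0.5414
R=1: x+18/91x²=0 ⇒ x=−91/18=-5.0556; min R=1−1/(4·18/91)=-0.2639>−1
Confirm numerically:
  x=-4.251: |R|=0.32348 <1
  x=-4.091: |R|=0.21947 <1
  x=-3.440: |R|=0.09929 <1
  x=-5.381: |R|=1.34639 >1
  x=-5.197: |R|=1.14540 >1
Stable set (-5.0556, 0).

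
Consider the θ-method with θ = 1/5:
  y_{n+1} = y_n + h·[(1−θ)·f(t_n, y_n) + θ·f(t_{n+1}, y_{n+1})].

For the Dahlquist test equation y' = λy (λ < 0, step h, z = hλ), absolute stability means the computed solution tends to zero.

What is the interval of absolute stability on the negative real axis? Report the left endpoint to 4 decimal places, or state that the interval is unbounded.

Set f=λy, z=hλ:
  y_{n+1} = y_n + z·[4/5·y_n + 1/5·y_{n+1}] ⇒ (1 − 1/5z)y_{n+1} = (1 + 4/5z)y_n
  Hence R(z) = (1 + 4/5z)/(1 − 1/5z).

Find x<0 with |R(x)|<1.
x=-1.51: |R|=0.1598
R=−1: 1+4/5x = −1+1/5x ⇒ -3/5x=2 ⇒ x=2/(-3/5)=-3.3333
Confirm numerically:
  x=-2.892: |R|=0.83224 <1
  x=-2.283: |R|=0.56735 <1
  x=-1.803: |R|=0.32515 <1
  x=-3.926: |R|=1.19919 >1
  x=-3.668: |R|=1.11583 >1
Interval (-3.3333, 0).

z∈(-3.3333,0).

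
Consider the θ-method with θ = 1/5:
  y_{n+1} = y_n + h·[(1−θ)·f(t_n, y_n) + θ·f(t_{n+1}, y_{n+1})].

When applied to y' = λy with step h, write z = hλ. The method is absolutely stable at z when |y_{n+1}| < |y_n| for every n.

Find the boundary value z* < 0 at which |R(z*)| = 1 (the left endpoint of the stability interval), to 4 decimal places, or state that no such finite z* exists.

z* = -3.3333.

With y'=λy (z=hλ):
  y_{n+1} = y_n + z·[4/5·y_n + 1/5·y_{n+1}] ⇒ (1 − 1/5z)y_{n+1} = (1 + 4/5z)y_n
  so R(z) = (1 + 4/5z)/(1 − 1/5z).

Boundary: |R(x)|=1, x<0.
x=-1.22: |R|=0.0193
R=−1: 1+4/5x = −1+1/5x ⇒ -3/5x=2 ⇒ x=2/(-3/5)=-3.3333
Confirm numerically:
  x=-3.086: |R|=0.90824 <1
  x=-3.020: |R|=0.88279 <1
  x=-1.894: |R|=0.37366 <1
  x=-3.868: |R|=1.18088 >1
  x=-3.643: |R|=1.10749 >1
So |R|<1 on (-3.3333, 0).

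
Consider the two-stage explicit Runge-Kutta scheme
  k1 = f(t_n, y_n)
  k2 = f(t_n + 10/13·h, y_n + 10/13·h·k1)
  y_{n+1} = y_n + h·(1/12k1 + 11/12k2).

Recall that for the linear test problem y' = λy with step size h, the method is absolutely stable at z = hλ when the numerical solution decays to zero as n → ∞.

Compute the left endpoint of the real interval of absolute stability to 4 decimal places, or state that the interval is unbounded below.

Set f=λy, z=hλ:
  k1=λy_n ⇒ h·k1=z·y_n;  k2=λ(1+10/13z)y_n ⇒ h·k2=z(1+10/13z)y_n
  y_{n+1}/y_n = 1 + 1/12z + 11/12z(1+10/13z) = 1 + z + 55/78z²
  Hence R(z) = 1 + z + 55/78z².

Need |R(x)|<1, x<0.
x=-0.36: |R|=0.7314
R=1: x+55/78x²=0 ⇒ x=−78/55=-1.4182; min R=1−1/(4·55/78)=0.6455>−1
Confirm numerically:
  x=-1.255: |R|=0.85559 <1
  x=-1.080: |R|=0.74246 <1
  x=-0.677: |R|=0.64618 <1
  x=-1.866: |R|=1.58923 >1
  x=-1.787: |R|=1.46473 >1
  x=-1.745: |R|=1.40213 >1
Interval (-1.4182, 0).

left endpoint -1.4182.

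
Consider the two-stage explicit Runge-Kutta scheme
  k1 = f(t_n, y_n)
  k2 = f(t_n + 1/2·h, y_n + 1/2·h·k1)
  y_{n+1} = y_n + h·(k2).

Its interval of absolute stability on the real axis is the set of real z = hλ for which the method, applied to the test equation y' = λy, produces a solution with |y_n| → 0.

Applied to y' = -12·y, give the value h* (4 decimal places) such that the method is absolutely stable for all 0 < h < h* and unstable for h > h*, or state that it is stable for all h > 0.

On y'=λy, z=hλ:
  k1=λy_n ⇒ h·k1=z·y_n;  k2=λ(1+1/2z)y_n ⇒ h·k2=z(1+1/2z)y_n
  y_{n+1}/y_n = 1 + z(1+1/2z) = 1 + z + 1/2z²
  R(z) = 1 + z + 1/2z².

Solve |R(x)|<1 on ℝ⁻.
x=-1.77: |R|=0.7964
R=1: x+1/2x²=0 ⇒ x=−2=-2.0000; min R=1−1/(4·1/2)=0.5000>−1
Confirm numerically:
  x=-1.764: |R|=0.79185 <1
  x=-1.036: |R|=0.50065 <1
  x=-0.965: |R|=0.50061 <1
  x=-2.567: |R|=1.72774 >1
  x=-2.056: |R|=1.05757 >1
Interval (-2.0000, 0).

(-2.0000,0); λ=-12 ⇒ h* = (2)/12 = 0.1667.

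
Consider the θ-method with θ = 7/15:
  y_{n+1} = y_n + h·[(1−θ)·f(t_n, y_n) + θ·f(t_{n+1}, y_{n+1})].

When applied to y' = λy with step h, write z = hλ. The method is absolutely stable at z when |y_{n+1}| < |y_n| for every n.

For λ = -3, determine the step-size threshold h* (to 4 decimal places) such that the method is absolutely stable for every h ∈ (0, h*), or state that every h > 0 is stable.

Set f=λy, z=hλ:
  y_{n+1} = y_n + z·[8/15·y_n + 7/15·y_{n+1}] ⇒ (1 − 7/15z)y_{n+1} = (1 + 8/15z)y_n
  R(z) = (1 + 8/15z)/(1 − 7/15z).

Need |R(x)|<1, x<0.
x=-1.13: |R|=0.2601
R=−1: 1+8/15x = −1+7/15x ⇒ -1/15x=2 ⇒ x=2/(-1/15)=-30.0000
Confirm numerically:
  x=-24.902: |R|=0.97307 <1
  x=-22.015: |R|=0.95278 <1
  x=-16.949: |R|=0.90234 <1
  x=-30.509: |R|=1.00223 >1
  x=-30.101: |R|=1.00045 >1
So |R|<1 on (-30.0000, 0).

(-30.0000,0); λ=-3 ⇒ h* = (30)/3 = 10.0000.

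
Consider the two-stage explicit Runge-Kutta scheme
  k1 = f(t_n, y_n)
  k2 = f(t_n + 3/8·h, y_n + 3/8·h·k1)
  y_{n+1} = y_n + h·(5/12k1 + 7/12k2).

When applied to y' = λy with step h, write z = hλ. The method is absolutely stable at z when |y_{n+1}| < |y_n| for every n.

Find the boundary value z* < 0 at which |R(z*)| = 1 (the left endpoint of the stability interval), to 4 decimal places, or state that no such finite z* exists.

left endpoint -4.5714.

On y'=λy, z=hλ:
  k1=λy_n ⇒ h·k1=z·y_n;  k2=λ(1+3/8z)y_n ⇒ h·k2=z(1+3/8z)y_n
  y_{n+1}/y_n = 1 + 5/12z + 7/12z(1+3/8z) = 1 + z + 7/32z²
  so R(z) = 1 + z + 7/32z².

Solve |R(x)|<1 on ℝ⁻.
x=-0.33: |R|=0.6938
R=1: x+7/32x²=0 ⇒ x=−32/7=-4.5714; min R=1−1/(4·7/32)=-0.1429>−1
Confirm numerically:
  x=-4.285: |R|=0.73152 <1
  x=-3.831: |R|=0.37950 <1
  x=-2.873: |R|=0.06741 <1
  x=-2.667: |R|=0.11106 <1
  x=-5.053: |R|=1.53230 >1
  x=-4.994: |R|=1.46163 >1
Stable set (-4.5714, 0).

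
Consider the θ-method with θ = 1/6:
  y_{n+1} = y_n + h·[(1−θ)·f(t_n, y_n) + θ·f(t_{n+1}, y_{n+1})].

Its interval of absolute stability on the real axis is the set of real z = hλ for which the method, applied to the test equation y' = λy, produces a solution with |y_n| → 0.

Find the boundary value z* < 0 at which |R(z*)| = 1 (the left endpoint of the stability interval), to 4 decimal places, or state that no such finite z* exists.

Set f=λy, z=hλ:
  y_{n+1} = y_n + z·[5/6·y_n + 1/6·y_{n+1}] ⇒ (1 − 1/6z)y_{n+1} = (1 + 5/6z)y_n
  ⇒ R(z) = (1 + 5/6z)/(1 − 1/6z).

Find x<0 with |R(x)|<1.
x=-1.17: |R|=0.0209
R=−1: 1+5/6x = −1+1/6x ⇒ -2/3x=2 ⇒ x=2/(-2/3)=-3.0000
Confirm numerically:
  x=-2.972: |R|=0.98752 <1
  x=-2.738: |R|=0.88006 <1
  x=-1.860: |R|=0.41985 <1
  x=-1.474: |R|=0.18330 <1
  x=-3.485: |R|=1.20453 >1
  x=-3.202: |R|=1.08781 >1
Interval (-3.0000, 0).

z* = -3.0000.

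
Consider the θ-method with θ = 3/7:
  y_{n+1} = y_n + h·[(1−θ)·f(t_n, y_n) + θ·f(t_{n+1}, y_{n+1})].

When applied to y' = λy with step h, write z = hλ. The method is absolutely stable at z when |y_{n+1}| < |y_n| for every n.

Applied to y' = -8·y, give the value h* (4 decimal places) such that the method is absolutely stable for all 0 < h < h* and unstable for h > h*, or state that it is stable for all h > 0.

On y'=λy, z=hλ:
  y_{n+1} = y_n + z·[4/7·y_n + 3/7·y_{n+1}] ⇒ (1 − 3/7z)y_{n+1} = (1 + 4/7z)y_n
  ⇒ R(z) = (1 + 4/7z)/(1 − 3/7z).

Solve |R(x)|<1 on ℝ⁻.
x=-0.74: |R|=0.4382
R=−1: 1+4/7x = −1+3/7x ⇒ -1/7x=2 ⇒ x=2/(-1/7)=-14.0000
Confirm numerically:
  x=-13.287: |R|=0.98478 <1
  x=-11.835: |R|=0.94906 <1
  x=-10.922: |R|=0.92260 <1
  x=-9.493: |R|=0.87297 <1
  x=-14.257: |R|=1.00516 >1
  x=-14.236: |R|=1.00475 >1
  x=-14.185: |R|=1.00373 >1
Interval (-14.0000, 0).

(-14.0000,0); λ=-8 ⇒ h* = (14)/8 = 1.7500.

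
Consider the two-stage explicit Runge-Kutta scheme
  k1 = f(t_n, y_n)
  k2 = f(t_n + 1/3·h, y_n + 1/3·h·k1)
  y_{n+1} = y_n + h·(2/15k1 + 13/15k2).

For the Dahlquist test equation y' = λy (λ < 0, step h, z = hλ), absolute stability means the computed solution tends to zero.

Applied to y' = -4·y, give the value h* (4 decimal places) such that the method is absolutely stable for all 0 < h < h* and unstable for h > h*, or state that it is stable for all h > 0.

On y'=λy, z=hλ:
  k1=λy_n ⇒ h·k1=z·y_n;  k2=λ(1+1/3z)y_n ⇒ h·k2=z(1+1/3z)y_n
  y_{n+1}/y_n = 1 + 2/15z + 13/15z(1+1/3z) = 1 + z + 13/45z²
  ⇒ R(z) = 1 + z + 13/45z².

Need |R(x)|<1, x<0.
x=-1.51: |R|=0.1487
R=1: x+13/45x²=0 ⇒ x=−45/13=-3.4615; min R=1−1/(4·13/45)=0.1346>−1
Confirm numerically:
  x=-3.383: |R|=0.92324 <1
  x=-2.483: |R|=0.29808 <1
  x=-1.837: |R|=0.13788 <1
  x=-3.824: |R|=1.40042 >1
  x=-3.632: |R|=1.17886 >1
  x=-3.496: |R|=1.03480 >1
Interval (-3.4615, 0).

(-3.4615,0); λ=-4 ⇒ h* = (45/13)/4 = 0.8654.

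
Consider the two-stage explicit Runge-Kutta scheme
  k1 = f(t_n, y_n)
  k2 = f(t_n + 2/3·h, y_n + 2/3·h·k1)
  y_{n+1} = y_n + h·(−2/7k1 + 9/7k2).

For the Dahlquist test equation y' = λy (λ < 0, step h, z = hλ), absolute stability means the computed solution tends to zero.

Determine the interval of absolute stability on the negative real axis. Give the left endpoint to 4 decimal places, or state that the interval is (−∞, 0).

With y'=λy (z=hλ):
  k1=λy_n ⇒ h·k1=z·y_n;  k2=λ(1+2/3z)y_n ⇒ h·k2=z(1+2/3z)y_n
  y_{n+1}/y_n = 1 − 2/7z + 9/7z(1+2/3z) = 1 + z + 6/7z²
  ⇒ R(z) = 1 + z + 6/7z².

Need |R(x)|<1, x<0.
x=-0.6: |R|=0.7086
R=1: x+6/7x²=0 ⇒ x=−7/6=-1.1667; min R=1−1/(4·6/7)=0.7083>−1
Confirm numerically:
  x=-0.892: |R|=0.79000 <1
  x=-0.760: |R|=0.73509 <1
  x=-0.681: |R|=0.71651 <1
  x=-1.657: |R|=1.69641 >1
  x=-1.618: |R|=1.62593 >1
So |R|<1 on (-1.1667, 0).

z∈(-1.1667,0).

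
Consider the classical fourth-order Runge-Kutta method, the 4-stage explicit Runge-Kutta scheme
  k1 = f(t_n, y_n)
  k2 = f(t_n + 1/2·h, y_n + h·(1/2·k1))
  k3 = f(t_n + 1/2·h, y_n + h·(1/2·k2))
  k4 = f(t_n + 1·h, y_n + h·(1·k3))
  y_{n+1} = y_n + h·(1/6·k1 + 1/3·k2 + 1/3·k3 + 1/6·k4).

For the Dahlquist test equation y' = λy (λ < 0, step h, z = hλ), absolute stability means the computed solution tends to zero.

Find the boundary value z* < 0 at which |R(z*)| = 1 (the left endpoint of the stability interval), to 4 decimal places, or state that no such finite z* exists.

z* = -2.7853.

Set f=λy, z=hλ:
  order 4, 4-stage ⇒ R(z)=1+z+z^2/2+z^3/6+z^4/24
  (e.g. R(-0.66)=0.51779, |R|=0.51779)

Find x<0 with |R(x)|<1.
x=-0.66: |R|=0.5178
|R(-3.14)|=1.6804 |R(-2.46)|=0.6106 |R(-1.77)|=0.2812
Bisect:
  x_lo=-3.2909 |R|=2.0710  x_hi=-0.3075 |R|=0.7353
  mid=-1.79916 |R|=0.28527 →hi
  mid=-2.54501 |R|=0.69418 →hi
  mid=-2.91794 |R|=1.21911 →lo
  mid=-2.73147 |R|=0.92184 →hi
  mid=-2.82471 |R|=1.06106 →lo
  mid=-2.77809 |R|=0.98919 →hi
  mid=-2.80140 |R|=1.02455 →lo
  mid=-2.78974 |R|=1.00673 →lo
  mid=-2.78392 |R|=0.99793 →hi
  ...
  [-2.78537,-2.78519] ⇒ x*=-2.7853
So |R|<1 on (-2.7853, 0).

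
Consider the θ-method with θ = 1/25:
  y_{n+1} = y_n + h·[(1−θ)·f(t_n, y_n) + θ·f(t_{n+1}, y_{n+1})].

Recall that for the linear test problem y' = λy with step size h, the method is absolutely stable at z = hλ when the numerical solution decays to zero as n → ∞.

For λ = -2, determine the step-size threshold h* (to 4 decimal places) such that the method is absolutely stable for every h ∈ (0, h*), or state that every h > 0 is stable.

Test eqn y'=λy, z=hλ:
  y_{n+1} = y_n + z·[24/25·y_n + 1/25·y_{n+1}] ⇒ (1 − 1/25z)y_{n+1} = (1 + 24/25z)y_n
  so R(z) = (1 + 24/25z)/(1 − 1/25z).

Find x<0 with |R(x)|<1.
x=-0.37: |R|=0.6354
R=−1: 1+24/25x = −1+1/25x ⇒ -23/25x=2 ⇒ x=2/(-23/25)=-2.1739
Confirm numerically:
  x=-1.816: |R|=0.69302 <1
  x=-1.526: |R|=0.43821 <1
  x=-1.340: |R|=0.27183 <1
  x=-1.234: |R|=0.17595 <1
  x=-2.434: |R|=1.21805 >1
  x=-2.394: |R|=1.18478 >1
So |R|<1 on (-2.1739, 0).

(-2.1739,0); λ=-2 ⇒ h* = (50/23)/2 = 1.0870.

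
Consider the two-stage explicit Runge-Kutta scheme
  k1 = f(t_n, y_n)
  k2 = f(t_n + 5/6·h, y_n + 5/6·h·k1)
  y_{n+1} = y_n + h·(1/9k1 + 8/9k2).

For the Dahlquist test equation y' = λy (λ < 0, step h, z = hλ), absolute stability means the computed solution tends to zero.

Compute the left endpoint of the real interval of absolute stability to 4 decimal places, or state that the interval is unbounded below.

z* = -1.3500.

Test eqn y'=λy, z=hλ:
  k1=λy_n ⇒ h·k1=z·y_n;  k2=λ(1+5/6z)y_n ⇒ h·k2=z(1+5/6z)y_n
  y_{n+1}/y_n = 1 + 1/9z + 8/9z(1+5/6z) = 1 + z + 20/27z²
  ⇒ R(z) = 1 + z + 20/27z².

Need |R(x)|<1, x<0.
x=-1.02: |R|=0.7507
R=1: x+20/27x²=0 ⇒ x=−27/20=-1.3500; min R=1−1/(4·20/27)=0.6625>−1
Confirm numerically:
  x=-0.836: |R|=0.68170 <1
  x=-0.829: |R|=0.68007 <1
  x=-0.545: |R|=0.67502 <1
  x=-1.757: |R|=1.52970 >1
  x=-1.746: |R|=1.51216 >1
  x=-1.394: |R|=1.04543 >1
So |R|<1 on (-1.3500, 0).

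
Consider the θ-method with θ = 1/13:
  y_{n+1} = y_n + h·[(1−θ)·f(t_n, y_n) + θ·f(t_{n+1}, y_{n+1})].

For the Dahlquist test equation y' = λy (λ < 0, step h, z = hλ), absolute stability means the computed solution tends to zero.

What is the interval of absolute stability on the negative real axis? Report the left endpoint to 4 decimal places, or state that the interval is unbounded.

Test eqn y'=λy, z=hλ:
  y_{n+1} = y_n + z·[12/13·y_n + 1/13·y_{n+1}] ⇒ (1 − 1/13z)y_{n+1} = (1 + 12/13z)y_n
  so R(z) = (1 + 12/13z)/(1 − 1/13z).

Find x<0 with |R(x)|<1.
x=-1.15: |R|=0.0565
R=−1: 1+12/13x = −1+1/13x ⇒ -11/13x=2 ⇒ x=2/(-11/13)=-2.3636
Confirm numerically:
  x=-1.859: |R|=0.62642 <1
  x=-1.256: |R|=0.14534 <1
  x=-1.047: |R|=0.03104 <1
  x=-2.631: |R|=1.18815 >1
  x=-2.407: |R|=1.03096 >1
So |R|<1 on (-2.3636, 0).

(-2.3636, 0).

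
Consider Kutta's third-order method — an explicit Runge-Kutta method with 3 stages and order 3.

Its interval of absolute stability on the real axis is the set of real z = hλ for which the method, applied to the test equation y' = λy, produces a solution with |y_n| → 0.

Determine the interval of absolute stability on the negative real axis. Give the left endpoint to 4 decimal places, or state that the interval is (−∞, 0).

With y'=λy (z=hλ):
  order 3, 3-stage ⇒ R(z)=1+z+z^2/2+z^3/6
  (e.g. R(-0.4)=0.66933, |R|=0.66933)

Boundary: |R(x)|=1, x<0.
x=-0.4: |R|=0.6693
|R(-2.58)|=1.1141 |R(-1.48)|=0.0749 |R(-0.56)|=0.5675
Bisect:
  x_lo=-2.8779 |R|=1.7095  x_hi=-0.2902 |R|=0.7478
  mid=-1.58407 |R|=0.00809 →hi
  mid=-2.23101 |R|=0.59308 →hi
  mid=-2.55448 |R|=1.06994 →lo
  mid=-2.39274 |R|=0.81330 →hi
  mid=-2.47361 |R|=0.93680 →hi
  mid=-2.51404 |R|=1.00214 →lo
  mid=-2.49383 |R|=0.96916 →hi
  ...
  [-2.51278,-2.51262] ⇒ x*=-2.5127
Interval (-2.5127, 0).

z∈(-2.5127,0).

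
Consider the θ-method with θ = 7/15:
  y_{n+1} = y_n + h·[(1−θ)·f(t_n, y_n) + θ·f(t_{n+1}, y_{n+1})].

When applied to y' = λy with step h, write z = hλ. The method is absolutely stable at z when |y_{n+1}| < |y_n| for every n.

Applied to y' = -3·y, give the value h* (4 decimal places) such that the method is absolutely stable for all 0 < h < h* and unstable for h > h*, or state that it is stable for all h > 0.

(-30.0000,0); λ=-3 ⇒ h* = (30)/3 = 10.0000.

Set f=λy, z=hλ:
  y_{n+1} = y_n + z·[8/15·y_n + 7/15·y_{n+1}] ⇒ (1 − 7/15z)y_{n+1} = (1 + 8/15z)y_n
  ⇒ R(z) = (1 + 8/15z)/(1 − 7/15z).

Solve |R(x)|<1 on ℝ⁻.
x=-0.34: |R|=0.7066
R=−1: 1+8/15x = −1+7/15x ⇒ -1/15x=2 ⇒ x=2/(-1/15)=-30.0000
Confirm numerically:
  x=-24.621: |R|=0.97129 <1
  x=-18.255: |R|=0.91774 <1
  x=-16.006: |R|=0.88985 <1
  x=-30.273: |R|=1.00120 >1
  x=-30.263: |R|=1.00116 >1
  x=-30.144: |R|=1.00064 >1
Stable set (-30.0000, 0).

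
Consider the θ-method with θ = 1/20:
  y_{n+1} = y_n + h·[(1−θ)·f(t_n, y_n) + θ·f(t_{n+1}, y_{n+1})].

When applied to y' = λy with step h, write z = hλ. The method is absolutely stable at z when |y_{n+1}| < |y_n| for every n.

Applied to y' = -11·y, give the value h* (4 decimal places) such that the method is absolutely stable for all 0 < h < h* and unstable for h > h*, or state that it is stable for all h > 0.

(-2.2222,0); λ=-11 ⇒ h* = (20/9)/11 = 0.2020.

Set f=λy, z=hλ:
  y_{n+1} = y_n + z·[19/20·y_n + 1/20·y_{n+1}] ⇒ (1 − 1/20z)y_{n+1} = (1 + 19/20z)y_n
  ⇒ R(z) = (1 + 19/20z)/(1 − 1/20z).

Find x<0 with |R(x)|<1.
x=-1.59: |R|=0.4729
R=−1: 1+19/20x = −1+1/20x ⇒ -9/10x=2 ⇒ x=2/(-9/10)=-2.2222
Confirm numerically:
  x=-1.872: |R|=0.71178 <1
  x=-1.837: |R|=0.68247 <1
  x=-1.278: |R|=0.20124 <1
  x=-2.446: |R|=1.17945 >1
  x=-2.324: |R|=1.08206 >1
  x=-2.248: |R|=1.02086 >1
Stable set (-2.2222, 0).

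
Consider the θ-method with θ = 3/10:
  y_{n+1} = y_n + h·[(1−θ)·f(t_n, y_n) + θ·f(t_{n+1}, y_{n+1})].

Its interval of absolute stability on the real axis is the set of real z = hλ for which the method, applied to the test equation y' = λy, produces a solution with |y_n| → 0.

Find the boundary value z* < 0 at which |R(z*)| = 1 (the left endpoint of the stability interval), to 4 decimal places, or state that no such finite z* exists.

On y'=λy, z=hλ:
  y_{n+1} = y_n + z·[7/10·y_n + 3/10·y_{n+1}] ⇒ (1 − 3/10z)y_{n+1} = (1 + 7/10z)y_n
  Hence R(z) = (1 + 7/10z)/(1 − 3/10z).

Solve |R(x)|<1 on ℝ⁻.
x=-0.46: |R|=0.5958
R=−1: 1+7/10x = −1+3/10x ⇒ -2/5x=2 ⇒ x=2/(-2/5)=-5.0000
Confirm numerically:
  x=-4.921: |R|=0.98724 <1
  x=-4.237: |R|=0.86562 <1
  x=-4.087: |R|=0.83595 <1
  x=-2.891: |R|=0.54822 <1
  x=-5.371: |R|=1.05683 >1
  x=-5.159: |R|=1.02496 >1
  x=-5.113: |R|=1.01784 >1
Stable set (-5.0000, 0).

z* = -5.0000.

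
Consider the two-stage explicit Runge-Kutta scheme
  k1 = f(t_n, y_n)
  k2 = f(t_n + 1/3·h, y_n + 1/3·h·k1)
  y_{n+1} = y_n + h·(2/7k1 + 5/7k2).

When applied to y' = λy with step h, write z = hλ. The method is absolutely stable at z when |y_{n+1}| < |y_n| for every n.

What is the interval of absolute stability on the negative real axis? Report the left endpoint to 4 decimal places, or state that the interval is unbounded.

Test eqn y'=λy, z=hλ:
  k1=λy_n ⇒ h·k1=z·y_n;  k2=λ(1+1/3z)y_n ⇒ h·k2=z(1+1/3z)y_n
  y_{n+1}/y_n = 1 + 2/7z + 5/7z(1+1/3z) = 1 + z + 5/21z²
  so R(z) = 1 + z + 5/21z².

Need |R(x)|<1, x<0.
x=-1.34: |R|=0.0875
R=1: x+5/21x²=0 ⇒ x=−21/5=-4.2000; min R=1−1/(4·5/21)=-0.0500>−1
Confirm numerically:
  x=-3.844: |R|=0.67418 <1
  x=-3.314: |R|=0.30090 <1
  x=-2.772: |R|=0.05752 <1
  x=-4.488: |R|=1.30775 >1
  x=-4.286: |R|=1.08776 >1
Interval (-4.2000, 0).

(-4.2000, 0).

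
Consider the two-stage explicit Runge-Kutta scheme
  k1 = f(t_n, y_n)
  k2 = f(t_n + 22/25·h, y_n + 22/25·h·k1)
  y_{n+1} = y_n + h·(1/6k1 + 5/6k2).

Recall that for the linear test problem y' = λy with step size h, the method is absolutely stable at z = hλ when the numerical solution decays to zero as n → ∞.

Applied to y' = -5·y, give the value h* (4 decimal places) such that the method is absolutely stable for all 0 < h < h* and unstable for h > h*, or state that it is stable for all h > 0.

(-1.3636,0); λ=-5 ⇒ h* = (15/11)/5 = 0.2727.

With y'=λy (z=hλ):
  k1=λy_n ⇒ h·k1=z·y_n;  k2=λ(1+22/25z)y_n ⇒ h·k2=z(1+22/25z)y_n
  y_{n+1}/y_n = 1 + 1/6z + 5/6z(1+22/25z) = 1 + z + 11/15z²
  ⇒ R(z) = 1 + z + 11/15z².

Boundary: |R(x)|=1, x<0.
x=-1.15: |R|=0.8198
R=1: x+11/15x²=0 ⇒ x=−15/11=-1.3636; min R=1−1/(4·11/15)=0.6591>−1
Confirm numerically:
  x=-1.224: |R|=0.87466 <1
  x=-1.134: |R|=0.80903 <1
  x=-1.116: |R|=0.79733 <1
  x=-1.735: |R|=1.47250 >1
  x=-1.646: |R|=1.34083 >1
  x=-1.529: |R|=1.18542 >1
Interval (-1.3636, 0).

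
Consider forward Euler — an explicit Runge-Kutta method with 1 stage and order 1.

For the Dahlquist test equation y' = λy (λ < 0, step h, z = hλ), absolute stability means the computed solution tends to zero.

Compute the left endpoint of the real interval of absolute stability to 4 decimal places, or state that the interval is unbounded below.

left endpoint -2.0000.

On y'=λy, z=hλ:
  order 1, 1-stage ⇒ R(z)=1+z
  (e.g. R(-1.41)=-0.41000, |R|=0.41000)

Solve |R(x)|<1 on ℝ⁻.
x=-1.41: |R|=0.4100
|R(-1.19)|=0.1900 |R(-1.13)|=0.1300 |R(-1)|=0.0000
Bisect:
  x_lo=-2.5602 |R|=1.5602  x_hi=-0.1914 |R|=0.8086
  mid=-1.37580 |R|=0.37580 →hi
  mid=-1.96801 |R|=0.96801 →hi
  mid=-2.26412 |R|=1.26412 →lo
  mid=-2.11607 |R|=1.11607 →lo
  mid=-2.04204 |R|=1.04204 →lo
  mid=-2.00503 |R|=1.00503 →lo
  mid=-1.98652 |R|=0.98652 →hi
  mid=-1.99577 |R|=0.99577 →hi
  ...
  [-2.00011,-1.99997] ⇒ x*=-2.0000
Interval (-2.0000, 0).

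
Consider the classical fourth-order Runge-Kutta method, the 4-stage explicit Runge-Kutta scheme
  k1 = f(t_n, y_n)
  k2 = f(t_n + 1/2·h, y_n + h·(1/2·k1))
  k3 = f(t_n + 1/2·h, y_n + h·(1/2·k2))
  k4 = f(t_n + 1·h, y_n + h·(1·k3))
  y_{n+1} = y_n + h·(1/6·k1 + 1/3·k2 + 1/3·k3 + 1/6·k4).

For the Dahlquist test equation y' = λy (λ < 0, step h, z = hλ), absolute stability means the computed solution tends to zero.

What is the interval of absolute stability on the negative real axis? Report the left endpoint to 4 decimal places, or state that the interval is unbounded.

z∈(-2.7853,0).

Test eqn y'=λy, z=hλ:
  order 4, 4-stage ⇒ R(z)=1+z+z^2/2+z^3/6+z^4/24
  (e.g. R(-1.64)=0.27106, |R|=0.27106)

Need |R(x)|<1, x<0.
x=-1.64: |R|=0.2711
|R(-2.45)|=0.6015 |R(-2.39)|=0.5502 |R(-1.33)|=0.2927
Bisect:
  x_lo=-3.4093 |R|=2.4270  x_hi=-0.2474 |R|=0.7808
  mid=-1.82833 |R|=0.29004 →hi
  mid=-2.61880 |R|=0.77666 →hi
  mid=-3.01404 |R|=1.40333 →lo
  mid=-2.81642 |R|=1.04796 →lo
  mid=-2.71761 |R|=0.90266 →hi
  mid=-2.76702 |R|=0.97279 →hi
  mid=-2.79172 |R|=1.00973 →lo
  mid=-2.77937 |R|=0.99110 →hi
  ...
  [-2.78535,-2.78516] ⇒ x*=-2.7853
So |R|<1 on (-2.7853, 0).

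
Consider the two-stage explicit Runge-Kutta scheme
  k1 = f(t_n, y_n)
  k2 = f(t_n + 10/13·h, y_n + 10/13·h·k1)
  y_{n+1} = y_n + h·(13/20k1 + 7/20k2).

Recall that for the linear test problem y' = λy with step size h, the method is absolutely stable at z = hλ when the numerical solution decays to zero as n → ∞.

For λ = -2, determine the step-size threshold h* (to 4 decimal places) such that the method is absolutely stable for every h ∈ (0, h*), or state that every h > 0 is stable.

Set f=λy, z=hλ:
  k1=λy_n ⇒ h·k1=z·y_n;  k2=λ(1+10/13z)y_n ⇒ h·k2=z(1+10/13z)y_n
  y_{n+1}/y_n = 1 + 13/20z + 7/20z(1+10/13z) = 1 + z + 7/26z²
  so R(z) = 1 + z + 7/26z².

Need |R(x)|<1, x<0.
x=-1.55: |R|=0.0968
R=1: x+7/26x²=0 ⇒ x=−26/7=-3.7143; min R=1−1/(4·7/26)=0.0714>−1
Confirm numerically:
  x=-3.121: |R|=0.50148 <1
  x=-2.520: |R|=0.18972 <1
  x=-2.075: |R|=0.08421 <1
  x=-2.022: |R|=0.07875 <1
  x=-4.224: |R|=1.57966 >1
  x=-3.783: |R|=1.06999 >1
  x=-3.744: |R|=1.02995 >1
Interval (-3.7143, 0).

(-3.7143,0); λ=-2 ⇒ h* = (26/7)/2 = 1.8571.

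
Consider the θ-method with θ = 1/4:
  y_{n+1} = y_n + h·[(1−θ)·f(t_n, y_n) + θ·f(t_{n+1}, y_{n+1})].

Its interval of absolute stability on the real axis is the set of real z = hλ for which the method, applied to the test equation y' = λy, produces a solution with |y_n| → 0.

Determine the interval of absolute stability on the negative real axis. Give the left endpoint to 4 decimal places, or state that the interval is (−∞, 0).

z∈(-4.0000,0).

With y'=λy (z=hλ):
  y_{n+1} = y_n + z·[3/4·y_n + 1/4·y_{n+1}] ⇒ (1 − 1/4z)y_{n+1} = (1 + 3/4z)y_n
  R(z) = (1 + 3/4z)/(1 − 1/4z).

Need |R(x)|<1, x<0.
x=-0.52: |R|=0.5398
R=−1: 1+3/4x = −1+1/4x ⇒ -1/2x=2 ⇒ x=2/(-1/2)=-4.0000
Confirm numerically:
  x=-3.732: |R|=0.93068 <1
  x=-3.644: |R|=0.90686 <1
  x=-2.644: |R|=0.59181 <1
  x=-2.326: |R|=0.47076 <1
  x=-4.353: |R|=1.08452 >1
  x=-4.035: |R|=1.00871 >1
Interval (-4.0000, 0).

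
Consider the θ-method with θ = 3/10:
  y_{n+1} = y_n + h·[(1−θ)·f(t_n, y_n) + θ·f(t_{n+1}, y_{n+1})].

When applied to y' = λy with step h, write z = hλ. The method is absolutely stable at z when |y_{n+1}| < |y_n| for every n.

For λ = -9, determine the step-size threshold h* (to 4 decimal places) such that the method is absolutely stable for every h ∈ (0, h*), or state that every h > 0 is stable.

(-5.0000,0); λ=-9 ⇒ h* = (5)/9 = 0.5556.

Test eqn y'=λy, z=hλ:
  y_{n+1} = y_n + z·[7/10·y_n + 3/10·y_{n+1}] ⇒ (1 − 3/10z)y_{n+1} = (1 + 7/10z)y_n
  R(z) = (1 + 7/10z)/(1 − 3/10z).

Need |R(x)|<1, x<0.
x=-0.78: |R|=0.3679
R=−1: 1+7/10x = −1+3/10x ⇒ -2/5x=2 ⇒ x=2/(-2/5)=-5.0000
Confirm numerically:
  x=-4.083: |R|=0.83514 <1
  x=-2.761: |R|=0.51015 <1
  x=-2.356: |R|=0.38036 <1
  x=-5.450: |R|=1.06831 >1
  x=-5.397: |R|=1.06063 >1
So |R|<1 on (-5.0000, 0).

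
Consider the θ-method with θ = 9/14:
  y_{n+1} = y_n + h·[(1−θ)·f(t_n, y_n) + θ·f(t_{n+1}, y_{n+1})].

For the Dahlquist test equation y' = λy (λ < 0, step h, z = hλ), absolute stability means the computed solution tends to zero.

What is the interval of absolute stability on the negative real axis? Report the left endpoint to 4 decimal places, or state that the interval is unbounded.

On y'=λy, z=hλ:
  y_{n+1} = y_n + z·[5/14·y_n + 9/14·y_{n+1}] ⇒ (1 − 9/14z)y_{n+1} = (1 + 5/14z)y_n
  ⇒ R(z) = (1 + 5/14z)/(1 − 9/14z).

Boundary: |R(x)|=1, x<0.
x=-1.09: |R|=0.3591
x=-2: |R|=0.1250
x=-10: |R|=0.3462
x=-100: |R|=0.5317
θ=9/14≥1/2 ⇒ |1+5/14x|<|1−9/14x| ∀x<0 ⇒ stable on all of ℝ⁻.

(−∞, 0) — no finite endpoint.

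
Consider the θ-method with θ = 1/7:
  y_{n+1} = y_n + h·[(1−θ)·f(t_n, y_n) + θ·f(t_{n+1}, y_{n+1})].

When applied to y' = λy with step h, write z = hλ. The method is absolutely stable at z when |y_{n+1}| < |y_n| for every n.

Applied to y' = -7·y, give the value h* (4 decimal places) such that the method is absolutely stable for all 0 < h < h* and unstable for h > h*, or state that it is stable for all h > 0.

(-2.8000,0); λ=-7 ⇒ h* = (14/5)/7 = 0.4000.

Set f=λy, z=hλ:
  y_{n+1} = y_n + z·[6/7·y_n + 1/7·y_{n+1}] ⇒ (1 − 1/7z)y_{n+1} = (1 + 6/7z)y_n
  Hence R(z) = (1 + 6/7z)/(1 − 1/7z).

Solve |R(x)|<1 on ℝ⁻.
x=-0.43: |R|=0.5949
R=−1: 1+6/7x = −1+1/7x ⇒ -5/7x=2 ⇒ x=2/(-5/7)=-2.8000
Confirm numerically:
  x=-2.757: |R|=0.97796 <1
  x=-2.671: |R|=0.93331 <1
  x=-1.754: |R|=0.40256 <1
  x=-1.154: |R|=0.00932 <1
  x=-3.123: |R|=1.15954 >1
  x=-3.062: |R|=1.13019 >1
  x=-2.985: |R|=1.09264 >1
Interval (-2.8000, 0).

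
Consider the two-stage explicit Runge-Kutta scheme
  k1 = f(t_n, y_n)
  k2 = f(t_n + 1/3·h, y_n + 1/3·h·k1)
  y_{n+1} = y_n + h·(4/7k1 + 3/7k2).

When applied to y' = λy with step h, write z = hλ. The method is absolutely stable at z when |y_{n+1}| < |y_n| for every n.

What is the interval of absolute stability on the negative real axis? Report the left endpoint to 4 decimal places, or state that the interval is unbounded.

Test eqn y'=λy, z=hλ:
  k1=λy_n ⇒ h·k1=z·y_n;  k2=λ(1+1/3z)y_n ⇒ h·k2=z(1+1/3z)y_n
  y_{n+1}/y_n = 1 + 4/7z + 3/7z(1+1/3z) = 1 + z + 1/7z²
  R(z) = 1 + z + 1/7z².

Find x<0 with |R(x)|<1.
x=-1.24: |R|=0.0203
R=1: x+1/7x²=0 ⇒ x=−7=-7.0000; min R=1−1/(4·1/7)=-0.7500>−1
Confirm numerically:
  x=-5.604: |R|=0.11760 <1
  x=-5.532: |R|=0.16014 <1
  x=-4.866: |R|=0.48343 <1
  x=-3.854: |R|=0.73210 <1
  x=-7.501: |R|=1.53686 >1
  x=-7.379: |R|=1.39952 >1
Stable set (-7.0000, 0).

z∈(-7.0000,0).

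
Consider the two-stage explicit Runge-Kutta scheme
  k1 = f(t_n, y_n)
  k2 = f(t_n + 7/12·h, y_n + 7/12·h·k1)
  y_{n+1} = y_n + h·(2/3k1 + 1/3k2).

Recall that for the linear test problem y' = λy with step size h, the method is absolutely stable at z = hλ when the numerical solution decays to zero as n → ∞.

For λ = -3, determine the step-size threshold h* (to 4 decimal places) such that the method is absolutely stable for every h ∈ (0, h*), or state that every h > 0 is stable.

(-5.1429,0); λ=-3 ⇒ h* = (36/7)/3 = 1.7143.

Set f=λy, z=hλ:
  k1=λy_n ⇒ h·k1=z·y_n;  k2=λ(1+7/12z)y_n ⇒ h·k2=z(1+7/12z)y_n
  y_{n+1}/y_n = 1 + 2/3z + 1/3z(1+7/12z) = 1 + z + 7/36z²
  R(z) = 1 + z + 7/36z².

Boundary: |R(x)|=1, x<0.
x=-0.79: |R|=0.3314
R=1: x+7/36x²=0 ⇒ x=−36/7=-5.1429; min R=1−1/(4·7/36)=-0.2857>−1
Confirm numerically:
  x=-3.714: |R|=0.03187 <1
  x=-3.507: |R|=0.11552 <1
  x=-3.252: |R|=0.19565 <1
  x=-2.314: |R|=0.27283 <1
  x=-5.437: |R|=1.31097 >1
  x=-5.251: |R|=1.11042 >1
So |R|<1 on (-5.1429, 0).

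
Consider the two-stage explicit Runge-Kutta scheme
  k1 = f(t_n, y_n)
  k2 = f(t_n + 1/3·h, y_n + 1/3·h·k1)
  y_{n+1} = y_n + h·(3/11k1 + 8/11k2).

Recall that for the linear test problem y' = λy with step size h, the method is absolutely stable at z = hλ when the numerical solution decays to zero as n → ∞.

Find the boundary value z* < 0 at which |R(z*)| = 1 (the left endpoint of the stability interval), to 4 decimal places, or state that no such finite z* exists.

left endpoint -4.1250.

Set f=λy, z=hλ:
  k1=λy_n ⇒ h·k1=z·y_n;  k2=λ(1+1/3z)y_n ⇒ h·k2=z(1+1/3z)y_n
  y_{n+1}/y_n = 1 + 3/11z + 8/11z(1+1/3z) = 1 + z + 8/33z²
  R(z) = 1 + z + 8/33z².

Find x<0 with |R(x)|<1.
x=-1.35: |R|=0.0918
R=1: x+8/33x²=0 ⇒ x=−33/8=-4.1250; min R=1−1/(4·8/33)=-0.0312>−1
Confirm numerically:
  x=-3.003: |R|=0.18318 <1
  x=-2.249: |R|=0.02282 <1
  x=-1.906: |R|=0.02531 <1
  x=-1.808: |R|=0.01555 <1
  x=-4.460: |R|=1.36221 >1
  x=-4.258: |R|=1.13729 >1
So |R|<1 on (-4.1250, 0).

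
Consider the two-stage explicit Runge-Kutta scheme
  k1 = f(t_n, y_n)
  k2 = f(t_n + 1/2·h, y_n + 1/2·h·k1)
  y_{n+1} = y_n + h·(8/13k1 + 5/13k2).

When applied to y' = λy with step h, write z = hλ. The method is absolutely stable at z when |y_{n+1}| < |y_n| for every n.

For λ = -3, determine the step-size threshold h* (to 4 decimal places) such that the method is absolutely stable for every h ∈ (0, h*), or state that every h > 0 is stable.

(-5.2000,0); λ=-3 ⇒ h* = (26/5)/3 = 1.7333.

With y'=λy (z=hλ):
  k1=λy_n ⇒ h·k1=z·y_n;  k2=λ(1+1/2z)y_n ⇒ h·k2=z(1+1/2z)y_n
  y_{n+1}/y_n = 1 + 8/13z + 5/13z(1+1/2z) = 1 + z + 5/26z²
  so R(z) = 1 + z + 5/26z².

Solve |R(x)|<1 on ℝ⁻.
x=-0.68: |R|=0.4089
R=1: x+5/26x²=0 ⇒ x=−26/5=-5.2000; min R=1−1/(4·5/26)=-0.3000>−1
Confirm numerically:
  x=-3.825: |R|=0.01142 <1
  x=-3.499: |R|=0.14458 <1
  x=-3.153: |R|=0.24119 <1
  x=-2.581: |R|=0.29993 <1
  x=-5.498: |R|=1.31508 >1
  x=-5.275: |R|=1.07608 >1
Stable set (-5.2000, 0).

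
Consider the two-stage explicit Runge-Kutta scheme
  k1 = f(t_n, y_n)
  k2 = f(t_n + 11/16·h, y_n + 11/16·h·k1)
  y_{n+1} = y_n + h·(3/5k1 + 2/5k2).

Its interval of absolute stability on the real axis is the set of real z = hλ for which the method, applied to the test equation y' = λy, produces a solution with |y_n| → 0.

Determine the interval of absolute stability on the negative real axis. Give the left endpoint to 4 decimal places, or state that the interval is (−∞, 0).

(-3.6364, 0).

Set f=λy, z=hλ:
  k1=λy_n ⇒ h·k1=z·y_n;  k2=λ(1+11/16z)y_n ⇒ h·k2=z(1+11/16z)y_n
  y_{n+1}/y_n = 1 + 3/5z + 2/5z(1+11/16z) = 1 + z + 11/40z²
  ⇒ R(z) = 1 + z + 11/40z².

Need |R(x)|<1, x<0.
x=-1.66: |R|=0.0978
R=1: x+11/40x²=0 ⇒ x=−40/11=-3.6364; min R=1−1/(4·11/40)=0.0909>−1
Confirm numerically:
  x=-3.473: |R|=0.84398 <1
  x=-3.164: |R|=0.58900 <1
  x=-3.011: |R|=0.48218 <1
  x=-2.680: |R|=0.29516 <1
  x=-4.121: |R|=1.54923 >1
  x=-3.981: |R|=1.37730 >1
  x=-3.690: |R|=1.05443 >1
Stable set (-3.6364, 0).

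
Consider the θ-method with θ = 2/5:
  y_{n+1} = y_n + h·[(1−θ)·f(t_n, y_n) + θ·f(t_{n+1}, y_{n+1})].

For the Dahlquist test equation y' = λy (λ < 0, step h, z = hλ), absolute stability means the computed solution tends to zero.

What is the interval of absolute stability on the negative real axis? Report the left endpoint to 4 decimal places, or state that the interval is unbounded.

(-10.0000, 0).

With y'=λy (z=hλ):
  y_{n+1} = y_n + z·[3/5·y_n + 2/5·y_{n+1}] ⇒ (1 − 2/5z)y_{n+1} = (1 + 3/5z)y_n
  ⇒ R(z) = (1 + 3/5z)/(1 − 2/5z).

Find x<0 with |R(x)|<1.
x=-1.49: |R|=0.0664
R=−1: 1+3/5x = −1+2/5x ⇒ -1/5x=2 ⇒ x=2/(-1/5)=-10.0000
Confirm numerically:
  x=-7.707: |R|=0.88768 <1
  x=-7.149: |R|=0.85226 <1
  x=-5.191: |R|=0.68736 <1
  x=-4.788: |R|=0.64243 <1
  x=-10.348: |R|=1.01354 >1
  x=-10.305: |R|=1.01191 >1
  x=-10.105: |R|=1.00417 >1
Interval (-10.0000, 0).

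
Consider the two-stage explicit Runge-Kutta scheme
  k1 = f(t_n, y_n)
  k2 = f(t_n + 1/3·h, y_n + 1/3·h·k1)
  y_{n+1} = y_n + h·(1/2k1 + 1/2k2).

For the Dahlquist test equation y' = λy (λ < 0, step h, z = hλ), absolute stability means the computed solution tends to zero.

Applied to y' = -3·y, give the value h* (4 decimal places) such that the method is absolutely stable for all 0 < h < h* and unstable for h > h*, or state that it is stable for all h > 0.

Test eqn y'=λy, z=hλ:
  k1=λy_n ⇒ h·k1=z·y_n;  k2=λ(1+1/3z)y_n ⇒ h·k2=z(1+1/3z)y_n
  y_{n+1}/y_n = 1 + 1/2z + 1/2z(1+1/3z) = 1 + z + 1/6z²
  R(z) = 1 + z + 1/6z².

Find x<0 with |R(x)|<1.
x=-1.51: |R|=0.1300
R=1: x+1/6x²=0 ⇒ x=−6=-6.0000; min R=1−1/(4·1/6)=-0.5000>−1
Confirm numerically:
  x=-3.489: |R|=0.46015 <1
  x=-2.869: |R|=0.49714 <1
  x=-2.444: |R|=0.44848 <1
  x=-6.545: |R|=1.59450 >1
  x=-6.508: |R|=1.55101 >1
  x=-6.086: |R|=1.08723 >1
Interval (-6.0000, 0).

(-6.0000,0); λ=-3 ⇒ h* = (6)/3 = 2.0000.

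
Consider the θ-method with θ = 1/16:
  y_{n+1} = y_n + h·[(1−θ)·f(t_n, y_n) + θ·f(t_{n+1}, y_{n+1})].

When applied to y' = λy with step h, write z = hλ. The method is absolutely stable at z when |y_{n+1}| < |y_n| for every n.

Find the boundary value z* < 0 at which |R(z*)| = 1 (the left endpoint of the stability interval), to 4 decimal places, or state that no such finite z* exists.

With y'=λy (z=hλ):
  y_{n+1} = y_n + z·[15/16·y_n + 1/16·y_{n+1}] ⇒ (1 − 1/16z)y_{n+1} = (1 + 15/16z)y_n
  R(z) = (1 + 15/16z)/(1 − 1/16z).

Boundary: |R(x)|=1, x<0.
x=-1.31: |R|=0.2109
R=−1: 1+15/16x = −1+1/16x ⇒ -7/8x=2 ⇒ x=2/(-7/8)=-2.2857
Confirm numerically:
  x=-1.499: |R|=0.37059 <1
  x=-1.056: |R|=0.00938 <1
  x=-0.954: |R|=0.09968 <1
  x=-2.450: |R|=1.12466 >1
  x=-2.443: |R|=1.11939 >1
So |R|<1 on (-2.2857, 0).

z* = -2.2857.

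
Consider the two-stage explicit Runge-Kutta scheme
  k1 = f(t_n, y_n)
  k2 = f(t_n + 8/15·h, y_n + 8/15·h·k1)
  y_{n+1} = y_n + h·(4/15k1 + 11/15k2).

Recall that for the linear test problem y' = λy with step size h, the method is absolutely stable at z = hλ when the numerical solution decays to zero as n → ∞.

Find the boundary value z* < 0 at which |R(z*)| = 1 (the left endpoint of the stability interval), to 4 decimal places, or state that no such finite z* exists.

z* = -2.5568.

Set f=λy, z=hλ:
  k1=λy_n ⇒ h·k1=z·y_n;  k2=λ(1+8/15z)y_n ⇒ h·k2=z(1+8/15z)y_n
  y_{n+1}/y_n = 1 + 4/15z + 11/15z(1+8/15z) = 1 + z + 88/225z²
  Hence R(z) = 1 + z + 88/225z².

Solve |R(x)|<1 on ℝ⁻.
x=-1.23: |R|=0.3617
R=1: x+88/225x²=0 ⇒ x=−225/88=-2.5568; min R=1−1/(4·88/225)=0.3608>−1
Confirm numerically:
  x=-2.481: |R|=0.92643 <1
  x=-2.218: |R|=0.70608 <1
  x=-2.194: |R|=0.68867 <1
  x=-3.070: |R|=1.61618 >1
  x=-2.990: |R|=1.50657 >1
  x=-2.900: |R|=1.38924 >1
Interval (-2.5568, 0).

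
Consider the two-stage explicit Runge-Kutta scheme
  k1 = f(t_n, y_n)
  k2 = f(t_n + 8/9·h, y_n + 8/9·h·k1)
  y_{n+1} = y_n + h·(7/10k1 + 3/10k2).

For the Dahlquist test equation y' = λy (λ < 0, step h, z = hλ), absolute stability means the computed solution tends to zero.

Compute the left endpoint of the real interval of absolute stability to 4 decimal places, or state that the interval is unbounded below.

left endpoint -3.7500.

With y'=λy (z=hλ):
  k1=λy_n ⇒ h·k1=z·y_n;  k2=λ(1+8/9z)y_n ⇒ h·k2=z(1+8/9z)y_n
  y_{n+1}/y_n = 1 + 7/10z + 3/10z(1+8/9z) = 1 + z + 4/15z²
  ⇒ R(z) = 1 + z + 4/15z².

Need |R(x)|<1, x<0.
x=-1.59: |R|=0.0842
R=1: x+4/15x²=0 ⇒ x=−15/4=-3.7500; min R=1−1/(4·4/15)=0.0625>−1
Confirm numerically:
  x=-3.387: |R|=0.67214 <1
  x=-3.192: |R|=0.52503 <1
  x=-1.985: |R|=0.06573 <1
  x=-1.795: |R|=0.06421 <1
  x=-4.203: |R|=1.50772 >1
  x=-4.024: |R|=1.29402 >1
  x=-3.942: |R|=1.20183 >1
So |R|<1 on (-3.7500, 0).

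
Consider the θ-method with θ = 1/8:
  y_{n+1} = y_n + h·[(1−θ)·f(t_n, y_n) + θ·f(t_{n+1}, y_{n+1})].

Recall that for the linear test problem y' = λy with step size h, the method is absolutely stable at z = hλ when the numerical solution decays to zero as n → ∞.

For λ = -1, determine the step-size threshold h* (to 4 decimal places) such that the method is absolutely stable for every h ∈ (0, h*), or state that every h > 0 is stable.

With y'=λy (z=hλ):
  y_{n+1} = y_n + z·[7/8·y_n + 1/8·y_{n+1}] ⇒ (1 − 1/8z)y_{n+1} = (1 + 7/8z)y_n
  R(z) = (1 + 7/8z)/(1 − 1/8z).

Find x<0 with |R(x)|<1.
x=-0.51: |R|=0.5206
R=−1: 1+7/8x = −1+1/8x ⇒ -3/4x=2 ⇒ x=2/(-3/4)=-2.6667
Confirm numerically:
  x=-2.323: |R|=0.80025 <1
  x=-2.130: |R|=0.68213 <1
  x=-1.570: |R|=0.31243 <1
  x=-3.234: |R|=1.30301 >1
  x=-3.081: |R|=1.22435 >1
Interval (-2.6667, 0).

(-2.6667,0); λ=-1 ⇒ h* = (8/3)/1 = 2.6667.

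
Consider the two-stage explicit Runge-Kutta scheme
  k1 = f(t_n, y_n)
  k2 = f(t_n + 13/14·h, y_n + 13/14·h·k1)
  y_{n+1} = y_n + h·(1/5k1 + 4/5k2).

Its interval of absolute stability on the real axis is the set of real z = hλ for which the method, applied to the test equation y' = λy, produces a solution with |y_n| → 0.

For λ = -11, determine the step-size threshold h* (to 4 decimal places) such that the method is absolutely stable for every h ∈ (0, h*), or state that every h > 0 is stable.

With y'=λy (z=hλ):
  k1=λy_n ⇒ h·k1=z·y_n;  k2=λ(1+13/14z)y_n ⇒ h·k2=z(1+13/14z)y_n
  y_{n+1}/y_n = 1 + 1/5z + 4/5z(1+13/14z) = 1 + z + 26/35z²
  so R(z) = 1 + z + 26/35z².

Solve |R(x)|<1 on ℝ⁻.
x=-0.64: |R|=0.6643
R=1: x+26/35x²=0 ⇒ x=−35/26=-1.3462; min R=1−1/(4·26/35)=0.6635>−1
Confirm numerically:
  x=-1.309: |R|=0.96387 <1
  x=-0.759: |R|=0.66895 <1
  x=-0.666: |R|=0.66350 <1
  x=-1.632: |R|=1.34654 >1
  x=-1.439: |R|=1.09925 >1
Interval (-1.3462, 0).

(-1.3462,0); λ=-11 ⇒ h* = (35/26)/11 = 0.1224.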